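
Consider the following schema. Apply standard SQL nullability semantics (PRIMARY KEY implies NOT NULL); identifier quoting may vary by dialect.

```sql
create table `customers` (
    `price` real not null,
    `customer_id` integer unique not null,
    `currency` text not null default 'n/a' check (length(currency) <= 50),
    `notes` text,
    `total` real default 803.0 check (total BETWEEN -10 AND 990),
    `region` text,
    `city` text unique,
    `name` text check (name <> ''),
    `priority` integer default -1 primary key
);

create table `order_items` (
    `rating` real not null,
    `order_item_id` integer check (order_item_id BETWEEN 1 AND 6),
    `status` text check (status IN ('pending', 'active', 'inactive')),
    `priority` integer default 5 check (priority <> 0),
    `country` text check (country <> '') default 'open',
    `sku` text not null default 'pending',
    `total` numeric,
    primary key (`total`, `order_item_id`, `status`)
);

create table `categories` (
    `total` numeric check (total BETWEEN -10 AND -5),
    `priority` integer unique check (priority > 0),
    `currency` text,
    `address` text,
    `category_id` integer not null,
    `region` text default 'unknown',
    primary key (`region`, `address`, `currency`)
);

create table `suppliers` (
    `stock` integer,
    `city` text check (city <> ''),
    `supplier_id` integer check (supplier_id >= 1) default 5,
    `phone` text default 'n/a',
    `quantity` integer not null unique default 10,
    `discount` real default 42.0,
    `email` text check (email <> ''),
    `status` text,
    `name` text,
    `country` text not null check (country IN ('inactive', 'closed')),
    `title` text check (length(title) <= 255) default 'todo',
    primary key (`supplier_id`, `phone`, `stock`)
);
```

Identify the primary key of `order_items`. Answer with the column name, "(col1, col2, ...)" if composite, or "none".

A table-level PRIMARY KEY clause names 3 columns: total, order_item_id, status.
This is a composite key — the combination is unique, not each column individually.

(total, order_item_id, status)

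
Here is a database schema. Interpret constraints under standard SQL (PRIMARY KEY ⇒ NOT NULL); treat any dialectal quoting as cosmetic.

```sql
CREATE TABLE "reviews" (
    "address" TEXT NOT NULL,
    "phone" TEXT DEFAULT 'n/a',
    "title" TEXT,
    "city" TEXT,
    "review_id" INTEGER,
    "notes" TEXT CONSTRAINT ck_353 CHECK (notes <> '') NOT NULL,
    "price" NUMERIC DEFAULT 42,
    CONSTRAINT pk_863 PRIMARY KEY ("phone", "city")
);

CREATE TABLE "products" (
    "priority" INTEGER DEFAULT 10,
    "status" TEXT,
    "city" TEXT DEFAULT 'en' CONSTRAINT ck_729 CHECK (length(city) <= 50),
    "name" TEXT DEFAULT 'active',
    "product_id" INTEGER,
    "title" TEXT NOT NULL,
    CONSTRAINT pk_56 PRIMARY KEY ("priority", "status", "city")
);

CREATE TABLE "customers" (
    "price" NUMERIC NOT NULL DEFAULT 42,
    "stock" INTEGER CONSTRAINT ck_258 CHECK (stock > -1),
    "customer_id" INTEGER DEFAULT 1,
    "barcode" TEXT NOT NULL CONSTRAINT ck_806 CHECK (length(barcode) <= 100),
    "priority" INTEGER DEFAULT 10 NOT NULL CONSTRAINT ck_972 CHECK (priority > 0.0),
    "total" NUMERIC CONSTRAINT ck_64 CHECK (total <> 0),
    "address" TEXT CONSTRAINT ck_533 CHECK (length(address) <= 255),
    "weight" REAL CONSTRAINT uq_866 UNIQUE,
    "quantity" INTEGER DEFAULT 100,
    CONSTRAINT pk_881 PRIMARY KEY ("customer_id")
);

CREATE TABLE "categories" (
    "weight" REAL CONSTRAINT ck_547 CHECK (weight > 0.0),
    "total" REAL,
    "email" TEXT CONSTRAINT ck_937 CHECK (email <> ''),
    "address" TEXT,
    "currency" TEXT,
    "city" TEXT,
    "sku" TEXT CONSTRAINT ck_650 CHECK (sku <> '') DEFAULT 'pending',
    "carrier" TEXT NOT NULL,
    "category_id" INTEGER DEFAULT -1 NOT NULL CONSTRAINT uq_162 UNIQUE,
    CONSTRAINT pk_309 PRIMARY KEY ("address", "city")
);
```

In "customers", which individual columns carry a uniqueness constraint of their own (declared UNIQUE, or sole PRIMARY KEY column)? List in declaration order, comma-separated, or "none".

- price: no UNIQUE or single-column PK constraint.
- stock: no UNIQUE or single-column PK constraint.
- customer_id: single-column PRIMARY KEY → unique.
- barcode: no UNIQUE or single-column PK constraint.
- priority: no UNIQUE or single-column PK constraint.
- total: no UNIQUE or single-column PK constraint.
- address: no UNIQUE or single-column PK constraint.
- weight: declared UNIQUE → unique.
- quantity: no UNIQUE or single-column PK constraint.

customer_id, weight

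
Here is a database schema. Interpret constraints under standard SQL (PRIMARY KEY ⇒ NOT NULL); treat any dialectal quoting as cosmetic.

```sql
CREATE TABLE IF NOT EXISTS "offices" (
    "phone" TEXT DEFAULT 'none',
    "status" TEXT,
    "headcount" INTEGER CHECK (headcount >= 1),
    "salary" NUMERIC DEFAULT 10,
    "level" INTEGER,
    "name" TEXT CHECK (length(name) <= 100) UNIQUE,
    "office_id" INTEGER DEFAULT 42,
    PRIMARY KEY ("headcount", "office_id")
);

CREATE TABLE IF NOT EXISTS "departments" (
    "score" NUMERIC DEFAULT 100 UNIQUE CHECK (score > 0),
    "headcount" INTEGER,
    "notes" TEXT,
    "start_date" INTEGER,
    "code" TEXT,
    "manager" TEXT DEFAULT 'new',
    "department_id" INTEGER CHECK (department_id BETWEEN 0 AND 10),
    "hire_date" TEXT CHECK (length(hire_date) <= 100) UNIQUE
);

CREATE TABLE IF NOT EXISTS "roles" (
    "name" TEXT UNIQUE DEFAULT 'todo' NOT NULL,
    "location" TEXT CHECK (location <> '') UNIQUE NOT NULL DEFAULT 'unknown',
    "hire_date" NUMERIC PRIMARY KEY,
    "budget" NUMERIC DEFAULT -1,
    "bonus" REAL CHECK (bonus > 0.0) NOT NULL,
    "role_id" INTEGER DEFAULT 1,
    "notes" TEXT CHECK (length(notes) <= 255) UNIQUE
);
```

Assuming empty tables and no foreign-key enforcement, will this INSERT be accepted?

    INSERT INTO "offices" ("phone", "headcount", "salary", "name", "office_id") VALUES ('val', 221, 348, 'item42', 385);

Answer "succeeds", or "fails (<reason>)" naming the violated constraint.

NOT NULL columns: headcount is supplied; office_id is supplied.
CHECK constraints: 221 satisfies (headcount >= 1); 'item42' satisfies (length(name) <= 100).
No constraint is violated.

succeeds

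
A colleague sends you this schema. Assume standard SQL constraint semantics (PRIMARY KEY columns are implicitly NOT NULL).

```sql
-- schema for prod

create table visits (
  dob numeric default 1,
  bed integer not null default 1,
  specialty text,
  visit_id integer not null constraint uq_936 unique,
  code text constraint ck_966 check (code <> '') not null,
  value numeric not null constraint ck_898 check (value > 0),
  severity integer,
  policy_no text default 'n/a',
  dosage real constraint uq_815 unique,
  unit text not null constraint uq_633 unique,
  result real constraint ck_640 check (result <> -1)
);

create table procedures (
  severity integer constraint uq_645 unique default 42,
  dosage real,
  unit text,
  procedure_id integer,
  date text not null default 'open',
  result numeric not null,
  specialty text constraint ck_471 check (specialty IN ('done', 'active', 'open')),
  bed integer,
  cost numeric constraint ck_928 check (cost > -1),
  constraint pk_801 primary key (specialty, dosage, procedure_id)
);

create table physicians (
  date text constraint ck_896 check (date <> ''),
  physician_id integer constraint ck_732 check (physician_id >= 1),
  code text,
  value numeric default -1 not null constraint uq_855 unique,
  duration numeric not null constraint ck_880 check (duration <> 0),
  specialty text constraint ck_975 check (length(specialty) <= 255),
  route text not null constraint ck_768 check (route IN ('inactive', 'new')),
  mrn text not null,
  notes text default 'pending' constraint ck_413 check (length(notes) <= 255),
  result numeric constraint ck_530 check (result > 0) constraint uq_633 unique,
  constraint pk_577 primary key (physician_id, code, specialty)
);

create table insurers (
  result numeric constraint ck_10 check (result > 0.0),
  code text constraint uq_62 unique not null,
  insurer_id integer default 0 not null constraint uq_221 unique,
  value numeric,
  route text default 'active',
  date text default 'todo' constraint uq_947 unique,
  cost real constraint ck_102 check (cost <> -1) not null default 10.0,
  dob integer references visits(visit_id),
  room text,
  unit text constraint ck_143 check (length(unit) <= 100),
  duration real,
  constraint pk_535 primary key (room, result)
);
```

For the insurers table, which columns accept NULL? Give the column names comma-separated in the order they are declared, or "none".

- result: part of the PRIMARY KEY, which implies NOT NULL → not nullable.
- code: declared NOT NULL → not nullable.
- insurer_id: declared NOT NULL → not nullable.
- value: no NOT NULL constraint applies → nullable.
- route: DEFAULT only fills an omitted column; an explicit NULL is still allowed → nullable.
- date: UNIQUE does not imply NOT NULL → nullable.
- cost: declared NOT NULL → not nullable.
- dob: a foreign key column may be NULL unless separately constrained → nullable.
- room: part of the PRIMARY KEY, which implies NOT NULL → not nullable.
- unit: CHECK does not forbid NULL (a CHECK constraint passes when its expression is NULL) → nullable.
- duration: no NOT NULL constraint applies → nullable.

value, route, date, dob, unit, duration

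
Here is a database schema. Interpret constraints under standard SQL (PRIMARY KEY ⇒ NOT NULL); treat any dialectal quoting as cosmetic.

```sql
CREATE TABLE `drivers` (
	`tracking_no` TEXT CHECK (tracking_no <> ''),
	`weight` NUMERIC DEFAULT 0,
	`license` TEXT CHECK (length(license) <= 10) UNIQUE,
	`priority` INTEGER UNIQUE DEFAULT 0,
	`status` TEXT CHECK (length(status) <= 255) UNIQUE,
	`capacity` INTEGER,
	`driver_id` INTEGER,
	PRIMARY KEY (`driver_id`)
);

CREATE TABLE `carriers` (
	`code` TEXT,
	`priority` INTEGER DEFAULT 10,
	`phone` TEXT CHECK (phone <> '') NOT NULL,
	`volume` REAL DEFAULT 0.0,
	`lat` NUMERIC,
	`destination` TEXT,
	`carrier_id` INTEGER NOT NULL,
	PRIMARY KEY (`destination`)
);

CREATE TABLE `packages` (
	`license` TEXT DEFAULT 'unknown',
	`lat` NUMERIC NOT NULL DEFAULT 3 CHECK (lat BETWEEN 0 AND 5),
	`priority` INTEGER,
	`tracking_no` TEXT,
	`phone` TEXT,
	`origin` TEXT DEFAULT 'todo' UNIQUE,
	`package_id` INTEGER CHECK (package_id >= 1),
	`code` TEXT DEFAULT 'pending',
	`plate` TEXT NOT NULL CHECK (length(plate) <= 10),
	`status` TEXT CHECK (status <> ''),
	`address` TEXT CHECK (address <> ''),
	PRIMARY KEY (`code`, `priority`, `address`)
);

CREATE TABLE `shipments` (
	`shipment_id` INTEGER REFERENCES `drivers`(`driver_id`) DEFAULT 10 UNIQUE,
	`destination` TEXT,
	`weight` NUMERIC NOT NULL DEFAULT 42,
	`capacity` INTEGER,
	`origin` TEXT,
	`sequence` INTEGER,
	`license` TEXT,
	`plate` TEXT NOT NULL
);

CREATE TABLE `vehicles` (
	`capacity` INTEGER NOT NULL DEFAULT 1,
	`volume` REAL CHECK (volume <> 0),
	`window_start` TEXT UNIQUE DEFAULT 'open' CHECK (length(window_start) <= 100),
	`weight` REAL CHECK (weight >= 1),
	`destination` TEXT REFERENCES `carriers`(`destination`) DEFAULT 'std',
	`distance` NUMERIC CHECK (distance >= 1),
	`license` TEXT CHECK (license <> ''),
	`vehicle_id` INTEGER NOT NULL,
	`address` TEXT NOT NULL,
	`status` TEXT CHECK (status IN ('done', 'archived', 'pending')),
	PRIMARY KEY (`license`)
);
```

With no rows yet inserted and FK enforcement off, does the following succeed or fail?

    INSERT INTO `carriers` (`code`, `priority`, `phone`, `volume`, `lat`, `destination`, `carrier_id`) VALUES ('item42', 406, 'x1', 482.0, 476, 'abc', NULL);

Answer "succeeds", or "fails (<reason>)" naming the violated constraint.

carrier_id is explicitly set to NULL, but carrier_id is declared NOT NULL.

fails (NOT NULL on carrier_id)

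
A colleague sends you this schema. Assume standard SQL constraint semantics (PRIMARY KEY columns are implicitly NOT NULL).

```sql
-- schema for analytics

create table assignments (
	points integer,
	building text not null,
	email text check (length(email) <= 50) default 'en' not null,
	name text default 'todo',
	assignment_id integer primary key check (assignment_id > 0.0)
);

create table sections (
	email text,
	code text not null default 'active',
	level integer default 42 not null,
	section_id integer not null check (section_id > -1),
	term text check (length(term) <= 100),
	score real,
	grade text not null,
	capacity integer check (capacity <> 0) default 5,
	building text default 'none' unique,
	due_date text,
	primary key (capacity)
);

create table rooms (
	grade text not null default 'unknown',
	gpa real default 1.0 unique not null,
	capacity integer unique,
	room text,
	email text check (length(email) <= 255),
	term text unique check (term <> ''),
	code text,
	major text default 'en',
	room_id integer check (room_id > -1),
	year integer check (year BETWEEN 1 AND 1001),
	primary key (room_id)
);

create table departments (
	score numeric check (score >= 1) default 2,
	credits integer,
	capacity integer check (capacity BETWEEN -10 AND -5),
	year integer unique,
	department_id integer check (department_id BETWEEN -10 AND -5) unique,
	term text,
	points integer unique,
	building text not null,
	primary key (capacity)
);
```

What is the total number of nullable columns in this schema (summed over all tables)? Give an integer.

assignments: 2 nullable (points, name — PK (assignment_id) and explicit NOT NULL columns excluded).
sections: 5 nullable (email, term, score, building, due_date — PK (capacity) and explicit NOT NULL columns excluded).
rooms: 7 nullable (capacity, room, email, term, code, major, year — PK (room_id) and explicit NOT NULL columns excluded).
departments: 6 nullable (score, credits, year, department_id, term, points — PK (capacity) and explicit NOT NULL columns excluded).
Total: 2 + 5 + 7 + 6 = 20.

20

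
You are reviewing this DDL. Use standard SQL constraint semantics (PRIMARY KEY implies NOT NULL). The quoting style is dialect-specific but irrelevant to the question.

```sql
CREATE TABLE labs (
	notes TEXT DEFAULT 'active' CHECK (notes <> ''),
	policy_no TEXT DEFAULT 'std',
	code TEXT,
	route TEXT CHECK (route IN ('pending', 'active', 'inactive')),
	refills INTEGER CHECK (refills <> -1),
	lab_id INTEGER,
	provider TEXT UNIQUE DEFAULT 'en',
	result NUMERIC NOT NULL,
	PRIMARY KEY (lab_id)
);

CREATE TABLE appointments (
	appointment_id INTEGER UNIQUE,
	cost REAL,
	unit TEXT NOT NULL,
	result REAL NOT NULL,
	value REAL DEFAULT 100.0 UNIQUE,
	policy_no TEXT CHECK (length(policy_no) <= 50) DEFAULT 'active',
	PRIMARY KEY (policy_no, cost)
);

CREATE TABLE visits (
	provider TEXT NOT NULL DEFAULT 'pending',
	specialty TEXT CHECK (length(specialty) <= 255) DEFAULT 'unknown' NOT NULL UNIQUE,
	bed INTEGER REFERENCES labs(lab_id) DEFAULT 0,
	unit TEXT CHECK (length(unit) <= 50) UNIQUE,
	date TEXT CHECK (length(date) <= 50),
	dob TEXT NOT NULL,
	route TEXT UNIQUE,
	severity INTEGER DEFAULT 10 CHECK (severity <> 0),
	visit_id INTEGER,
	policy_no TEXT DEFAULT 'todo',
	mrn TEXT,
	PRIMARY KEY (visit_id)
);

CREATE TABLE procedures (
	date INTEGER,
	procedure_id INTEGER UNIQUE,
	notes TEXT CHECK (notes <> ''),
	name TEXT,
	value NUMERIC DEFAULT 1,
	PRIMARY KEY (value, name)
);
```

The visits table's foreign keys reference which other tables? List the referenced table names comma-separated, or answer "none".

- bed REFERENCES labs(lab_id).

labs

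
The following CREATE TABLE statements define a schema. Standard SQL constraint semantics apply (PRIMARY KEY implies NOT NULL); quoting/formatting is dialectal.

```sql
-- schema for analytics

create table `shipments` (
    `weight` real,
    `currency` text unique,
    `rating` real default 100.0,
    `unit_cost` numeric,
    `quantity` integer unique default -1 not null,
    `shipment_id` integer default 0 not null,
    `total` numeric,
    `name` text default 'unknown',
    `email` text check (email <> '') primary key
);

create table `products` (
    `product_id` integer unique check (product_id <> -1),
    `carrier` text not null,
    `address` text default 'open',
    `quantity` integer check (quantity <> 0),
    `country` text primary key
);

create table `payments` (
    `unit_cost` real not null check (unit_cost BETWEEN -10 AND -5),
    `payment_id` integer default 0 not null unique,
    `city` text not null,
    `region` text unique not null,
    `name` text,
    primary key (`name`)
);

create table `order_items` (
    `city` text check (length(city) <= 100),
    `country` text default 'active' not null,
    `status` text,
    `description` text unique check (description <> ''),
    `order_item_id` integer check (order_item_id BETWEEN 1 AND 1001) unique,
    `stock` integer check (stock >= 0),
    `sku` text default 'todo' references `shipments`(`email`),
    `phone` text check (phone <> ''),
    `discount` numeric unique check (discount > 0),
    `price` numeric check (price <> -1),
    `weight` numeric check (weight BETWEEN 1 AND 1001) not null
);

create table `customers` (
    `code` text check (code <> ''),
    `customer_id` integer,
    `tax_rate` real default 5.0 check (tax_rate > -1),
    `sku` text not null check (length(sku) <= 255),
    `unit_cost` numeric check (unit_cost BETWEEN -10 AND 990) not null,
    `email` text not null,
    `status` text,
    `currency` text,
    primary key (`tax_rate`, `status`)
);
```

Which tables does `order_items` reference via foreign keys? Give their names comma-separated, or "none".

- sku REFERENCES shipments(email).

shipments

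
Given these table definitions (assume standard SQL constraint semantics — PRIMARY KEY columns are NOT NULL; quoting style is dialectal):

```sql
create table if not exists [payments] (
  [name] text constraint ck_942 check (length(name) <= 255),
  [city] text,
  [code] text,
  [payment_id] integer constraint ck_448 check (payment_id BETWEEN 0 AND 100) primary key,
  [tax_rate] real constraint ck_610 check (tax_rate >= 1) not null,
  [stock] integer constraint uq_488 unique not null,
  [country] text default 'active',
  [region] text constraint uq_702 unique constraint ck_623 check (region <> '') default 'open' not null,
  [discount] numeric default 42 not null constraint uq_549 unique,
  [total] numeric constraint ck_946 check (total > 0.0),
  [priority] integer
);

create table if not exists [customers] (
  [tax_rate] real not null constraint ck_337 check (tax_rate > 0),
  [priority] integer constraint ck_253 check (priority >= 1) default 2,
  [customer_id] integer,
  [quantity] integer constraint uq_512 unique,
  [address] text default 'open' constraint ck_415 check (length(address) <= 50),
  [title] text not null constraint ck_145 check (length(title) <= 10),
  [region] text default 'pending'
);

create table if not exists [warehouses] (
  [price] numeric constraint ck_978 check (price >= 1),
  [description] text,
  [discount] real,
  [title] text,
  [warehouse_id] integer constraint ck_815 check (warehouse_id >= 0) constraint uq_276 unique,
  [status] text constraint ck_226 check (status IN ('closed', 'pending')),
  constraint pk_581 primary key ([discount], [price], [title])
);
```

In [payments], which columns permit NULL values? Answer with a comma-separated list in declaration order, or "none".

- name: CHECK does not forbid NULL (a CHECK constraint passes when its expression is NULL) → nullable.
- city: no NOT NULL constraint applies → nullable.
- code: no NOT NULL constraint applies → nullable.
- payment_id: part of the PRIMARY KEY, which implies NOT NULL → not nullable.
- tax_rate: declared NOT NULL → not nullable.
- stock: declared NOT NULL → not nullable.
- country: DEFAULT only fills an omitted column; an explicit NULL is still allowed → nullable.
- region: declared NOT NULL → not nullable.
- discount: declared NOT NULL → not nullable.
- total: CHECK does not forbid NULL (a CHECK constraint passes when its expression is NULL) → nullable.
- priority: no NOT NULL constraint applies → nullable.

name, city, code, country, total, priority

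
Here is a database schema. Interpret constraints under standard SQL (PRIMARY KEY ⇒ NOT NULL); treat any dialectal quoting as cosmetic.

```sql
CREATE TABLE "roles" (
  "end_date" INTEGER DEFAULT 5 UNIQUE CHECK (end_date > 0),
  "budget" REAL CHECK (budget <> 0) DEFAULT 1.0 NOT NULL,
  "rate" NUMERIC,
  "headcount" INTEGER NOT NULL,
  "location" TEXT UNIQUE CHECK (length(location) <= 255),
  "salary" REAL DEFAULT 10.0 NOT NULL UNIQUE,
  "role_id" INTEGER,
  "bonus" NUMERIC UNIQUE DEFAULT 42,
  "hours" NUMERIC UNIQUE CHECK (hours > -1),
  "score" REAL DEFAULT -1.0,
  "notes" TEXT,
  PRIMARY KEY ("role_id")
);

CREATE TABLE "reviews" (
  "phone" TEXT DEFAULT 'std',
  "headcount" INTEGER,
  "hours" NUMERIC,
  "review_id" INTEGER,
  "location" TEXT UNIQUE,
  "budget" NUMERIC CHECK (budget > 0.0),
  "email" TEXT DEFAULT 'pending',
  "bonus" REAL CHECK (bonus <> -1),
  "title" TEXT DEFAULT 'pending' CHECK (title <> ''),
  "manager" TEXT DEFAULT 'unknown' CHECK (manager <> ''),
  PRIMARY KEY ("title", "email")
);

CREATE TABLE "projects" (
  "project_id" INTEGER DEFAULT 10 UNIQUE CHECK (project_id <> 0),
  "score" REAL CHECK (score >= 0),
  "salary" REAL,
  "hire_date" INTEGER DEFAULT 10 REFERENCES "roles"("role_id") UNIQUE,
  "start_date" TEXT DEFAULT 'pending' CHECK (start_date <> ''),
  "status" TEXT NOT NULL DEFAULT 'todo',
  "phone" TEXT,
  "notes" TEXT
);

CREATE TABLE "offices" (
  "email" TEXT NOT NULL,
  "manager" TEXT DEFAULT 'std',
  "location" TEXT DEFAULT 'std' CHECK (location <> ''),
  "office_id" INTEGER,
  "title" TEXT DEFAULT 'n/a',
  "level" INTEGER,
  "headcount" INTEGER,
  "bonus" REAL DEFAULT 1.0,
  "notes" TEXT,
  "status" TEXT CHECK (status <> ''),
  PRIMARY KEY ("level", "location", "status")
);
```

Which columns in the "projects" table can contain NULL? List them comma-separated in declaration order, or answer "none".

- project_id: CHECK does not forbid NULL (a CHECK constraint passes when its expression is NULL) → nullable.
- score: CHECK does not forbid NULL (a CHECK constraint passes when its expression is NULL) → nullable.
- salary: no NOT NULL constraint applies → nullable.
- hire_date: a foreign key column may be NULL unless separately constrained → nullable.
- start_date: CHECK does not forbid NULL (a CHECK constraint passes when its expression is NULL) → nullable.
- status: declared NOT NULL → not nullable.
- phone: no NOT NULL constraint applies → nullable.
- notes: no NOT NULL constraint applies → nullable.

project_id, score, salary, hire_date, start_date, phone, notes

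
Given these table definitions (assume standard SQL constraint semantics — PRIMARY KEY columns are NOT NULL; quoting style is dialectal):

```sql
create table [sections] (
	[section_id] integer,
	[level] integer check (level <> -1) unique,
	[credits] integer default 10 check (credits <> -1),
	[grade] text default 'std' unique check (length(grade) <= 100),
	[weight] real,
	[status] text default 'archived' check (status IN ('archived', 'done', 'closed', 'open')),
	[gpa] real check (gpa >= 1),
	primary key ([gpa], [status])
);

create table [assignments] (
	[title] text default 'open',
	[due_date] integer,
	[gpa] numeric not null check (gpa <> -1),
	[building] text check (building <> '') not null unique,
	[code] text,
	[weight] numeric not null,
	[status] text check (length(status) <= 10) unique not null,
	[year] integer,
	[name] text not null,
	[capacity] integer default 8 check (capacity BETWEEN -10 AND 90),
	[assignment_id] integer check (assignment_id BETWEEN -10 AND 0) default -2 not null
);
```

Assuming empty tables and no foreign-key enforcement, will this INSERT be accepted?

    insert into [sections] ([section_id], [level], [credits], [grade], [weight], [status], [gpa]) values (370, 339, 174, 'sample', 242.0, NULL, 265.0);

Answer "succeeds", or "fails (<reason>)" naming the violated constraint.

fails (NOT NULL on status)

status is explicitly set to NULL, but status is part of the PRIMARY KEY (implied NOT NULL).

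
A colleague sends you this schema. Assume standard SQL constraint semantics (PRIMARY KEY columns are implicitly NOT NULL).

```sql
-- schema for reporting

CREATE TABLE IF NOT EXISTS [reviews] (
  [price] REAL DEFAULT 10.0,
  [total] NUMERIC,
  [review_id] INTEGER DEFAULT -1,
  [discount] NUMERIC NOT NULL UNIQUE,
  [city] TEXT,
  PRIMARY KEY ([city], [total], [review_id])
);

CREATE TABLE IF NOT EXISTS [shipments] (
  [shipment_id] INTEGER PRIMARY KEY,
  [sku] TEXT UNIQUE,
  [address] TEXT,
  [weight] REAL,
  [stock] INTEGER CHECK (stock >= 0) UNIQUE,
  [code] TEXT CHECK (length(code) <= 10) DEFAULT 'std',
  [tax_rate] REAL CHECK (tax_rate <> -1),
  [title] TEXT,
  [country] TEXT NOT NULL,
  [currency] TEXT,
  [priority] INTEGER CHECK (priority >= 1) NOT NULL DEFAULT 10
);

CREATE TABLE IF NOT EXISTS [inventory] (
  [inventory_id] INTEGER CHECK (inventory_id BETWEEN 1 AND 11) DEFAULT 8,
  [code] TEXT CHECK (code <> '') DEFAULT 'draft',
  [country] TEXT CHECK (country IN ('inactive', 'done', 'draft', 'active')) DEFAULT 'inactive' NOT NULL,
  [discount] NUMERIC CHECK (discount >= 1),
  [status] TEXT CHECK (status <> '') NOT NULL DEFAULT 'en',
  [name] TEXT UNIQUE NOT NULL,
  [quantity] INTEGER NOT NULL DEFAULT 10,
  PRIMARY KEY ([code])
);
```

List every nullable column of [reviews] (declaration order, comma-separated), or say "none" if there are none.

price

- price: DEFAULT only fills an omitted column; an explicit NULL is still allowed → nullable.
- total: part of the PRIMARY KEY, which implies NOT NULL → not nullable.
- review_id: part of the PRIMARY KEY, which implies NOT NULL → not nullable.
- discount: declared NOT NULL → not nullable.
- city: part of the PRIMARY KEY, which implies NOT NULL → not nullable.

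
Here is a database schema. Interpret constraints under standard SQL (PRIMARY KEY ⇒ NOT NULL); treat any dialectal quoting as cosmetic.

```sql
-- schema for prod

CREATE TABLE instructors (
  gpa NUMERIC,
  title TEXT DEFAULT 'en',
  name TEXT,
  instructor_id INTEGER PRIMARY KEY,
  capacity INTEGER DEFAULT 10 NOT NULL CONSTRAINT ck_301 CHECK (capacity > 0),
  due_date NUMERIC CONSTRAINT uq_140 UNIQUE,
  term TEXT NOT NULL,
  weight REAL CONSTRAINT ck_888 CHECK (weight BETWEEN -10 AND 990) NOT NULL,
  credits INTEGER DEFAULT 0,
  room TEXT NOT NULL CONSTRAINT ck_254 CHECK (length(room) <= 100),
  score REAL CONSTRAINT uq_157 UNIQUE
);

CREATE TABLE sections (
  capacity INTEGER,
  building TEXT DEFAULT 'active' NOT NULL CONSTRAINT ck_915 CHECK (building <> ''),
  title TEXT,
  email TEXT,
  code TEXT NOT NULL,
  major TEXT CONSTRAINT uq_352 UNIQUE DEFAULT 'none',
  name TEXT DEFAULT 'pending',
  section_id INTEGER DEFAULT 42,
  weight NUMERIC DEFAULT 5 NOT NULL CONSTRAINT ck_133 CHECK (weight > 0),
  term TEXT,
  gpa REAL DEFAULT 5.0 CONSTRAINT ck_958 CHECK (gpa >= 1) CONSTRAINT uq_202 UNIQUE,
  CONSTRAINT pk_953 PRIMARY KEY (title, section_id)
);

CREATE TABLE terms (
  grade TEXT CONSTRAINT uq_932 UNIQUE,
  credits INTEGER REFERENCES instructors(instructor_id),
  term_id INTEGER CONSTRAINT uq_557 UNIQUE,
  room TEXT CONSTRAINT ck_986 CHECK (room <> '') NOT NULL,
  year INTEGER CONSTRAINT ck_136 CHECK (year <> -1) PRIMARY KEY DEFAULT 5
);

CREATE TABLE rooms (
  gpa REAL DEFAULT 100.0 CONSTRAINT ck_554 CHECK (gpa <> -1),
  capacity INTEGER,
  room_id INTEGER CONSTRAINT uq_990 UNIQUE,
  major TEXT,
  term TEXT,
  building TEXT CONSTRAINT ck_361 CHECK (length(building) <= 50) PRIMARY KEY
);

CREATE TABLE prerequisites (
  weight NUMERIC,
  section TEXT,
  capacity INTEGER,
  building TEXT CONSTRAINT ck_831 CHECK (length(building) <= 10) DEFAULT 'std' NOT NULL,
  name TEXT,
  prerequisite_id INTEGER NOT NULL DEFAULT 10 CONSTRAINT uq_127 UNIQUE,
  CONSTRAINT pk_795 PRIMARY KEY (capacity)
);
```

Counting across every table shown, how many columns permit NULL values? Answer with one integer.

instructors: 6 nullable (gpa, title, name, due_date, credits, score — PK (instructor_id) and explicit NOT NULL columns excluded).
sections: 6 nullable (capacity, email, major, name, term, gpa — PK (title, section_id) and explicit NOT NULL columns excluded).
terms: 3 nullable (grade, credits, term_id — PK (year) and explicit NOT NULL columns excluded).
rooms: 5 nullable (gpa, capacity, room_id, major, term — PK (building) and explicit NOT NULL columns excluded).
prerequisites: 3 nullable (weight, section, name — PK (capacity) and explicit NOT NULL columns excluded).
Total: 6 + 6 + 3 + 5 + 3 = 23.

23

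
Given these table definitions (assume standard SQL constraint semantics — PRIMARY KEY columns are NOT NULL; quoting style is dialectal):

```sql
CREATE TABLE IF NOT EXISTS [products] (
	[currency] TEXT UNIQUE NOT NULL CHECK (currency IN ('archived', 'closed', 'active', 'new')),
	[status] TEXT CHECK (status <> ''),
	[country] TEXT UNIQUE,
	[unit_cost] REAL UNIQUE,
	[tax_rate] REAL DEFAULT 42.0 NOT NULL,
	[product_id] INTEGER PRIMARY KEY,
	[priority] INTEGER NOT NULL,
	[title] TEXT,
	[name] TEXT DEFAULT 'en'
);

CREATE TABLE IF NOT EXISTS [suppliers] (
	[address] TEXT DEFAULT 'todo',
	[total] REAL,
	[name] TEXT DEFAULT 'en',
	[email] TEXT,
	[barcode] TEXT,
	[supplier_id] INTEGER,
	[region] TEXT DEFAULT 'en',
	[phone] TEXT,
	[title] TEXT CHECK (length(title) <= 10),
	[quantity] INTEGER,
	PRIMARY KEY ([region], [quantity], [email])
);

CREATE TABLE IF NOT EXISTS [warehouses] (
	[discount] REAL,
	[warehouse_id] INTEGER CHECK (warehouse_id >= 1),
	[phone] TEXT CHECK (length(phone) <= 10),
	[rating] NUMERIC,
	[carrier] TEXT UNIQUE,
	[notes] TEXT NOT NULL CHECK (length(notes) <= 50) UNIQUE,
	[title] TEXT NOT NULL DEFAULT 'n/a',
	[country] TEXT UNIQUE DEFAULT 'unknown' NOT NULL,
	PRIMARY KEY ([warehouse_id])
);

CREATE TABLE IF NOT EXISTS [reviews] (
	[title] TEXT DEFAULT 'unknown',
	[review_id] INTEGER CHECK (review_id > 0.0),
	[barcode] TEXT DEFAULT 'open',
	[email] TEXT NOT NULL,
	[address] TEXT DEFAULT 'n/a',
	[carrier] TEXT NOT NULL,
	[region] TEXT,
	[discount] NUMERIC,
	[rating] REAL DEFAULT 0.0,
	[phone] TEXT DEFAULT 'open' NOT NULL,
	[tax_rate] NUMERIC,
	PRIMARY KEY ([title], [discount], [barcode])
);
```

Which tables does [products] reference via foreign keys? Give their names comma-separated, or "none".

No column in products has a REFERENCES clause.

none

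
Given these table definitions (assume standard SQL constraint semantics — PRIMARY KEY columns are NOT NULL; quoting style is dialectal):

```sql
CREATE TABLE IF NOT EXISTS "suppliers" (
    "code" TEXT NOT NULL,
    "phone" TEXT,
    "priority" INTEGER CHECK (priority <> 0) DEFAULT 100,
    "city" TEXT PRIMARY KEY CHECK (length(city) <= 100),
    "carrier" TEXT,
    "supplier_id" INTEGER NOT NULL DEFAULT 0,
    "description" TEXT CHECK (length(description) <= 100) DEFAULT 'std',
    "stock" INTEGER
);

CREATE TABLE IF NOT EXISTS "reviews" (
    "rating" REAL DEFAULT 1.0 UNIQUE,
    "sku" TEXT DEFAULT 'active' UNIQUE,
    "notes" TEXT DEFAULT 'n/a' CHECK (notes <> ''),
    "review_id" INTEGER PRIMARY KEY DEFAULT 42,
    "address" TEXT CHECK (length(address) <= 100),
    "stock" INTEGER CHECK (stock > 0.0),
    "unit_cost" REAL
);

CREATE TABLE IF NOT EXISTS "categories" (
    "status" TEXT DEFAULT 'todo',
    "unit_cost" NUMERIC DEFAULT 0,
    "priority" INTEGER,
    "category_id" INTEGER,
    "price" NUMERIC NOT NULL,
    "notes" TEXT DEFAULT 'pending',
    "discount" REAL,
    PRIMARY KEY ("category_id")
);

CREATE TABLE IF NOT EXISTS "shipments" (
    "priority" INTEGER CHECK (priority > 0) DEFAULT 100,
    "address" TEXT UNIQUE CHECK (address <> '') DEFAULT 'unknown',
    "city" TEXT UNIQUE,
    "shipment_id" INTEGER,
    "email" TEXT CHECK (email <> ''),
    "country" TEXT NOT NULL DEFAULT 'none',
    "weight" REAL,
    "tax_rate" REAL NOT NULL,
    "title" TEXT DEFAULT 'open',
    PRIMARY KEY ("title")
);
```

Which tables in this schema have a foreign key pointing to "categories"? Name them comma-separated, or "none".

No REFERENCES clause anywhere in the schema names categories.

none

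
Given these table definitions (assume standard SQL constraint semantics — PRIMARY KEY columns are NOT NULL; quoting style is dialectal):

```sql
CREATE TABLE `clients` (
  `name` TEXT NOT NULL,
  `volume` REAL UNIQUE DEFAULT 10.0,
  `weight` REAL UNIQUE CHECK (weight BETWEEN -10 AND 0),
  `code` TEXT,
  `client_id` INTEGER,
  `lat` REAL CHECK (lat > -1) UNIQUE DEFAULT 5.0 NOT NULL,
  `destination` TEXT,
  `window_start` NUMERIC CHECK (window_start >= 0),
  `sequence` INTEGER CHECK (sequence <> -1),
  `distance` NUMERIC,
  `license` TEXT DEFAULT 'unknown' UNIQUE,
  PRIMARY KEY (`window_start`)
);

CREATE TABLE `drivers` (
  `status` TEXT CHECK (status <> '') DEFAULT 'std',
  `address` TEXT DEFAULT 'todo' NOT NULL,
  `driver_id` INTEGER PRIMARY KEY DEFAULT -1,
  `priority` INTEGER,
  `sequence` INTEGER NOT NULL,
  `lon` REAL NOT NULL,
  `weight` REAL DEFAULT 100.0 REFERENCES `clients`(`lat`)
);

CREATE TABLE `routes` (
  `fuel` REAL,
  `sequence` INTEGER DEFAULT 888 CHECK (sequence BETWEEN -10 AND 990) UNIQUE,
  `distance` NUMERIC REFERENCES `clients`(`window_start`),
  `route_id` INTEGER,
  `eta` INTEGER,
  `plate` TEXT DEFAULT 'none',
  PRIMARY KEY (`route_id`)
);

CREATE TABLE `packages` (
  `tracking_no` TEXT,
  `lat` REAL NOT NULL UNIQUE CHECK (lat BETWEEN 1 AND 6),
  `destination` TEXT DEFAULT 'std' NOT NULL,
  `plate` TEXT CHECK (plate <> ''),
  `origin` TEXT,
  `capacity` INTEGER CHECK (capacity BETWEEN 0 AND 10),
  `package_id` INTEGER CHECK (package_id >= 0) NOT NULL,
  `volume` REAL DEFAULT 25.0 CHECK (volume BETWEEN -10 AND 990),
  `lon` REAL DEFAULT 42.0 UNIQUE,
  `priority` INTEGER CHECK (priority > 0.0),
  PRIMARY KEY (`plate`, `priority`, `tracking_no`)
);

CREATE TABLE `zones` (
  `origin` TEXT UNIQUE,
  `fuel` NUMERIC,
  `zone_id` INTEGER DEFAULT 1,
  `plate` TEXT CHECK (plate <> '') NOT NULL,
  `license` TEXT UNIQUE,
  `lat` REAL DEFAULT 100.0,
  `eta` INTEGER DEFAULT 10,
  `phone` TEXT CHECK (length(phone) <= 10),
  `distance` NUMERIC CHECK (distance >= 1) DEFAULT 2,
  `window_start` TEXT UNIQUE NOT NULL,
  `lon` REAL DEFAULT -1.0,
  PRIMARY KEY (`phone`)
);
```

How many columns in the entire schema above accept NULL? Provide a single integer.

clients: 8 nullable (volume, weight, code, client_id, destination, sequence, distance, license — PK (window_start) and explicit NOT NULL columns excluded).
drivers: 3 nullable (status, priority, weight — PK (driver_id) and explicit NOT NULL columns excluded).
routes: 5 nullable (fuel, sequence, distance, eta, plate — PK (route_id) and explicit NOT NULL columns excluded).
packages: 4 nullable (origin, capacity, volume, lon — PK (plate, priority, tracking_no) and explicit NOT NULL columns excluded).
zones: 8 nullable (origin, fuel, zone_id, license, lat, eta, distance, lon — PK (phone) and explicit NOT NULL columns excluded).
Total: 8 + 3 + 5 + 4 + 8 = 28.

28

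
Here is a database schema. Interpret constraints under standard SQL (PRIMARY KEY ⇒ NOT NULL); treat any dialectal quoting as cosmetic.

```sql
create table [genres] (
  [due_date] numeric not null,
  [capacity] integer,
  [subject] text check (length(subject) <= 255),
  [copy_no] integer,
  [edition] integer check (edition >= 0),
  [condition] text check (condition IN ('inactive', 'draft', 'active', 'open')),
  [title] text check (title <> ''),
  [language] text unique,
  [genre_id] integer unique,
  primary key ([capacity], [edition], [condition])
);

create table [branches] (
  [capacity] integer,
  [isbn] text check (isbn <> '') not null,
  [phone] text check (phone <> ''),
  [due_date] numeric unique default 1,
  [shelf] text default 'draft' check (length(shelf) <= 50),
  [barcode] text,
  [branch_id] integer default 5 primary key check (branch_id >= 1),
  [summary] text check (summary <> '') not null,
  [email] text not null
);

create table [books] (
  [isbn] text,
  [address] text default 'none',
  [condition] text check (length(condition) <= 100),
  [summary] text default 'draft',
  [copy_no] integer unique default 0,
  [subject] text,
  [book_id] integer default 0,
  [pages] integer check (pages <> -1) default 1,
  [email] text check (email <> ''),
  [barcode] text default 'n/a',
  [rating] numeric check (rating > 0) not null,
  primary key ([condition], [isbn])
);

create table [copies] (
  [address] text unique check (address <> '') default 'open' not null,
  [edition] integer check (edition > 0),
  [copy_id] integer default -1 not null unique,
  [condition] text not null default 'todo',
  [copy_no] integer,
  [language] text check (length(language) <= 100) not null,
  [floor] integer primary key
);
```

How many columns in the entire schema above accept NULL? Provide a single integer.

20

genres: 5 nullable (subject, copy_no, title, language, genre_id — PK (capacity, edition, condition) and explicit NOT NULL columns excluded).
branches: 5 nullable (capacity, phone, due_date, shelf, barcode — PK (branch_id) and explicit NOT NULL columns excluded).
books: 8 nullable (address, summary, copy_no, subject, book_id, pages, email, barcode — PK (condition, isbn) and explicit NOT NULL columns excluded).
copies: 2 nullable (edition, copy_no — PK (floor) and explicit NOT NULL columns excluded).
Total: 5 + 5 + 8 + 2 = 20.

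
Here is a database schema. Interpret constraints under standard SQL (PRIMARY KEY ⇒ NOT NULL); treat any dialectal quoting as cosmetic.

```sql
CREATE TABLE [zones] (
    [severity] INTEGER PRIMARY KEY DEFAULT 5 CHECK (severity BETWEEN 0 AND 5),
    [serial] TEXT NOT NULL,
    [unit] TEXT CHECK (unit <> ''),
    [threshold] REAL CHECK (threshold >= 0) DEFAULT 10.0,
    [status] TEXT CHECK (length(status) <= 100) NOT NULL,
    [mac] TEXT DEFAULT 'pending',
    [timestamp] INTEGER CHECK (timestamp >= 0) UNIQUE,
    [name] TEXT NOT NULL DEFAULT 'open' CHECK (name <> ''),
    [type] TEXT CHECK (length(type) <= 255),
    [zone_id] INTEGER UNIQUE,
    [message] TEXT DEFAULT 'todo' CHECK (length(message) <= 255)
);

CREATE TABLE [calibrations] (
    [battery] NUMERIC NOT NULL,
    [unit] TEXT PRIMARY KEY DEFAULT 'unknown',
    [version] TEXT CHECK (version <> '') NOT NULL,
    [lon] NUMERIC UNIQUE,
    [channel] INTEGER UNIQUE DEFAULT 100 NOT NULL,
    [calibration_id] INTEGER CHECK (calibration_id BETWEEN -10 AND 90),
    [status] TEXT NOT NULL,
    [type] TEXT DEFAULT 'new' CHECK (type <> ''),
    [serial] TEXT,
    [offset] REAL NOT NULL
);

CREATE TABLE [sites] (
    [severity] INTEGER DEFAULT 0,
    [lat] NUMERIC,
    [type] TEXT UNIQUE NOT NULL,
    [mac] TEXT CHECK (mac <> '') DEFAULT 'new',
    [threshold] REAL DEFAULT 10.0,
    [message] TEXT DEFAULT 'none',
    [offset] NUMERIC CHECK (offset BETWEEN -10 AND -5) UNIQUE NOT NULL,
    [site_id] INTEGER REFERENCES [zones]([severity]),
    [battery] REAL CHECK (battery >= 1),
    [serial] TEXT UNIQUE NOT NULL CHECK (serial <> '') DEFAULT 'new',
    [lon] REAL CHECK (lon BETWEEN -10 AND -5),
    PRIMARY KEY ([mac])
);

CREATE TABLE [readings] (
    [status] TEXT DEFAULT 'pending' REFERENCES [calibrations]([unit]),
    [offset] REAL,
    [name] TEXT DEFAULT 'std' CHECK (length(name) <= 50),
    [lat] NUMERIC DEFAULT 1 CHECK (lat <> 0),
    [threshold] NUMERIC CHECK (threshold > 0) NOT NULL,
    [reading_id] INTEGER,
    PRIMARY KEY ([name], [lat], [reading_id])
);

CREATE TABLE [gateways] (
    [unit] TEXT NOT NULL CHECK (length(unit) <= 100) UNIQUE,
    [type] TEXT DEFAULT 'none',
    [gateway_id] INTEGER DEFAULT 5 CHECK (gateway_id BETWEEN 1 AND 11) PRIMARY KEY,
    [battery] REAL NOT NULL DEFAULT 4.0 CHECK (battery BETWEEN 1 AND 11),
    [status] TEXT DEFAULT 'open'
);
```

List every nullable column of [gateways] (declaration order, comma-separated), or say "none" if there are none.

- unit: declared NOT NULL → not nullable.
- type: DEFAULT only fills an omitted column; an explicit NULL is still allowed → nullable.
- gateway_id: part of the PRIMARY KEY, which implies NOT NULL → not nullable.
- battery: declared NOT NULL → not nullable.
- status: DEFAULT only fills an omitted column; an explicit NULL is still allowed → nullable.

type, status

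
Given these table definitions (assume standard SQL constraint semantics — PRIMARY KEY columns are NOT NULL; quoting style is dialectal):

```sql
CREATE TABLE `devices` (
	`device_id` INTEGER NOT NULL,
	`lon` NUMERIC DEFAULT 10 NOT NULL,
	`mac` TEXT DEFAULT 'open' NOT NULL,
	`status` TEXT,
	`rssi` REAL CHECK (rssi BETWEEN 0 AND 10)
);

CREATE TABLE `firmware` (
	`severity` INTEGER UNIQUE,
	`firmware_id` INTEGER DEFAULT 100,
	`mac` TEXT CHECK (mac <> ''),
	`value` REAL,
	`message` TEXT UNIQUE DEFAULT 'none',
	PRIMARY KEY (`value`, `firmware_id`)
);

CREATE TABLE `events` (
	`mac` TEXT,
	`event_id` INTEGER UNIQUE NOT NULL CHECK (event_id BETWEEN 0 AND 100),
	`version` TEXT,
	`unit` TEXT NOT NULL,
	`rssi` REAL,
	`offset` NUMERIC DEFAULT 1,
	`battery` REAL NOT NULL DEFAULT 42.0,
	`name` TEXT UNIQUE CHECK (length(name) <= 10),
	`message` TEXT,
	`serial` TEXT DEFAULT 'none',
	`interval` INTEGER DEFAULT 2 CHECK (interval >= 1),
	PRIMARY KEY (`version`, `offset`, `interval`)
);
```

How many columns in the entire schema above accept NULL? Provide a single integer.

10

devices: 2 nullable (status, rssi — PK none and explicit NOT NULL columns excluded).
firmware: 3 nullable (severity, mac, message — PK (value, firmware_id) and explicit NOT NULL columns excluded).
events: 5 nullable (mac, rssi, name, message, serial — PK (version, offset, interval) and explicit NOT NULL columns excluded).
Total: 2 + 3 + 5 = 10.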